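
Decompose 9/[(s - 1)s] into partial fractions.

9/(s - 1)s = α/(s - 1) + β/s. α = 9/(1 - 0) = 9, β = 9/(0 - 1) = -9
Result: 9/(s - 1) - 9/s


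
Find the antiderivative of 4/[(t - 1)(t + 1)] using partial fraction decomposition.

Decompose: 4/[(t - 1)(t + 1)] = 2/(t - 1) - 2/(t + 1). Integrate each term: 2 ln|(t - 1)| - 2 ln|(t + 1)| + C


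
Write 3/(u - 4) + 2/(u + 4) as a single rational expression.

Common denominator (u - 4)(u + 4). Numerator: 3(u + 4) + 2(u - 4) = (3u + 12) + (2u - 8) = 5u + 4
Result: (5u + 4)/[(u - 4)(u + 4)]


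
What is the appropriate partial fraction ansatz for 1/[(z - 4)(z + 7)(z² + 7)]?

Two linear + quadratic: P/(z - 4) + Q/(z + 7) + (Rz + S)/(z² + 7)


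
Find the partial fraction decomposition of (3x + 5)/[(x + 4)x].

At x=-4: A = (3·(-4) + 5)/(-4 - 0) = 7/4. At x=0: B = (3·0 + 5)/(0 + 4) = 5/4
Result: (7/4)/(x + 4) + (5/4)/x


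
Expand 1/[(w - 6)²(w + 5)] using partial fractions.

Cover-up at w=-5: R = 1/(-5 - 6)² = 1/121. Cover-up at w=6: Q = 1/(6 + 5) = 1/11. Comparing w² coeff: P = -R = -1/121
Result: (-1/121)/(w - 6) + (1/11)/(w - 6)² + (1/121)/(w + 5)


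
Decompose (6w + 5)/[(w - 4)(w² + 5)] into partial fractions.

At w=4: P = (6·4 + 5)/(4² + 5) = 29/21. Q = -P = -29/21, R = 6 - 4·P = 10/21
Result: (29/21)/(w - 4) - ((29/21)w - 10/21)/(w² + 5)


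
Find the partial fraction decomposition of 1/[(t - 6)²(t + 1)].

Cover-up at t=-1: R = 1/(-1 - 6)² = 1/49. Cover-up at t=6: Q = 1/(6 + 1) = 1/7. Comparing t² coeff: P = -R = -1/49
Result: (-1/49)/(t - 6) + (1/7)/(t - 6)² + (1/49)/(t + 1)


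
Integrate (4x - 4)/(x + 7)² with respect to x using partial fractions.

Decompose: A = 4, B = 4·(-7) - 4 = -32, so (4x - 4)/(x + 7)² = 4/(x + 7) - 32/(x + 7)². Integrate: ∫ A/(x + 7) dx = 4 ln|(x + 7)|; ∫ B/(x + 7)² dx = 32/(x + 7). Sum: 4 ln|(x + 7)| + 32/(x + 7) + C


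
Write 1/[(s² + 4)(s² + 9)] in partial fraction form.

Coefficient matching gives P = R = 0, Q = 1/(9-4) = 1/5, S = -Q = -1/5
Result: (1/5)/(s² + 4) - (1/5)/(s² + 9)


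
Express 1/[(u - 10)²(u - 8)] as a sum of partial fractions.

Cover-up at u=8: C = 1/(8 - 10)² = 1/4. Cover-up at u=10: B = 1/(10 - 8) = 1/2. Comparing u² coeff: A = -C = -1/4
Result: (-1/4)/(u - 10) + (1/2)/(u - 10)² + (1/4)/(u - 8)


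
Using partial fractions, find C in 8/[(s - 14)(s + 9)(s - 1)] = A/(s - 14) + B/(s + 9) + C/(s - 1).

Cover-up at s = 1: C = 8/[(1 - 14)(1 + 9)] = 8/[(-13)(10)] = -8/130 = -4/65


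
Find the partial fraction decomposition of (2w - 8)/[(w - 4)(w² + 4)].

At w=4: α = (2·4 - 8)/(4² + 4) = 0. β = -α = 0, γ = 2 - 4·α = 2
Result: (2)/(w² + 4)


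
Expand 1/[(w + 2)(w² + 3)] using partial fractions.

Cover-up at w = -2: α = 1/((-2)² + 3) = 1/7. Then β = -α = -1/7, γ = -α·(0 - 2) = 2/7
Result: (1/7)/(w + 2) - ((1/7)w - 2/7)/(w² + 3)


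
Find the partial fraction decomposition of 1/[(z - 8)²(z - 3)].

Cover-up at z=3: C = 1/(3 - 8)² = 1/25. Cover-up at z=8: B = 1/(8 - 3) = 1/5. Comparing z² coeff: A = -C = -1/25
Result: (-1/25)/(z - 8) + (1/5)/(z - 8)² + (1/25)/(z - 3)


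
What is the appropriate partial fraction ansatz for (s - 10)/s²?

Repeated linear factor: A/s + B/s²


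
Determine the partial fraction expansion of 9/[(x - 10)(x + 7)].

9/(x - 10)(x + 7) = A/(x - 10) + B/(x + 7). A = 9/(10 + 7) = 9/17, B = 9/(-7 - 10) = -9/17
Result: (9/17)/(x - 10) - (9/17)/(x + 7)


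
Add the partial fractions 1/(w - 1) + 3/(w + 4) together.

Common denominator (w - 1)(w + 4). Numerator: 1(w + 4) + 3(w - 1) = (w + 4) + (3w - 3) = 4w + 1
Result: (4w + 1)/[(w - 1)(w + 4)]


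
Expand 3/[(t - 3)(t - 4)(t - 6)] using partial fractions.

Using cover-up method: A = 1, B = -3/2, C = 1/2
Result: 1/(t - 3) - (3/2)/(t - 4) + (1/2)/(t - 6)


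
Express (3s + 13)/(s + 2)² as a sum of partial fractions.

(3s + 13) = α(s + 2) + β. At s = -2: β = 3·(-2) + 13 = 7. Coeff of s: α = 3
Result: 3/(s + 2) + 7/(s + 2)²


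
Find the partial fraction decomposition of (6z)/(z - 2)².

(6z) = α(z - 2) + β. At z = 2: β = 6·2 + 0 = 12. Coeff of z: α = 6
Result: 6/(z - 2) + 12/(z - 2)²


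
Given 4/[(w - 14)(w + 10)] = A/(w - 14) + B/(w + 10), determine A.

Cover-up at w = 14: A = 4/(14 + 10) = 4/24 = 1/6


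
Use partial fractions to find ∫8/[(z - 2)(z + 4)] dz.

Decompose: 8/[(z - 2)(z + 4)] = (4/3)/(z - 2) - (4/3)/(z + 4). Integrate each term: (4/3) ln|(z - 2)| - (4/3) ln|(z + 4)| + C


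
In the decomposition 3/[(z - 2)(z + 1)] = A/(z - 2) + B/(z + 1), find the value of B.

Cover-up at z = -1: B = 3/(-1 - 2) = -3/3 = -1


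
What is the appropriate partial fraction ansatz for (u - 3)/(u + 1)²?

Repeated linear factor: P/(u + 1) + Q/(u + 1)²


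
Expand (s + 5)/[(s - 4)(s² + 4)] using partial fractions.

At s=4: P = (1·4 + 5)/(4² + 4) = 9/20. Q = -P = -9/20, R = 1 - 4·P = -4/5
Result: (9/20)/(s - 4) - ((9/20)s + 4/5)/(s² + 4)


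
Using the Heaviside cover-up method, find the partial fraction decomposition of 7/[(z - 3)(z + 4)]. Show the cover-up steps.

Cover (z - 3): set z=3, get P = 7/(3 + 4) = 1. Cover (z + 4): set z=-4, get Q = 7/(-4 - 3) = -1.
Result: 1/(z - 3) - 1/(z + 4)


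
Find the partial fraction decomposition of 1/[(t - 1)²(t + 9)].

Cover-up at t=-9: C = 1/(-9 - 1)² = 1/100. Cover-up at t=1: B = 1/(1 + 9) = 1/10. Comparing t² coeff: A = -C = -1/100
Result: (-1/100)/(t - 1) + (1/10)/(t - 1)² + (1/100)/(t + 9)


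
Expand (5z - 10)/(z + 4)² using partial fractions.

(5z - 10) = P(z + 4) + Q. At z = -4: Q = 5·(-4) - 10 = -30. Coeff of z: P = 5
Result: 5/(z + 4) - 30/(z + 4)²


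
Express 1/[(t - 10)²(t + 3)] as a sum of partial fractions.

Cover-up at t=-3: γ = 1/(-3 - 10)² = 1/169. Cover-up at t=10: β = 1/(10 + 3) = 1/13. Comparing t² coeff: α = -γ = -1/169
Result: (-1/169)/(t - 10) + (1/13)/(t - 10)² + (1/169)/(t + 3)


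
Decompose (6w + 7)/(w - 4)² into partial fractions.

(6w + 7) = A(w - 4) + B. At w = 4: B = 6·4 + 7 = 31. Coeff of w: A = 6
Result: 6/(w - 4) + 31/(w - 4)²


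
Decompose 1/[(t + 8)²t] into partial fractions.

Cover-up at t=0: C = 1/(0 + 8)² = 1/64. Cover-up at t=-8: B = 1/(-8 - 0) = -1/8. Comparing t² coeff: A = -C = -1/64
Result: (-1/64)/(t + 8) - (1/8)/(t + 8)² + (1/64)/t


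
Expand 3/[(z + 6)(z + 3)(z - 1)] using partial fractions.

Using cover-up method: α = 1/7, β = -1/4, γ = 3/28
Result: (1/7)/(z + 6) - (1/4)/(z + 3) + (3/28)/(z - 1)


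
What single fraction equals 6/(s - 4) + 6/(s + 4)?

Common denominator (s - 4)(s + 4). Numerator: 6(s + 4) + 6(s - 4) = (6s + 24) + (6s - 24) = 12s
Result: (12s)/[(s - 4)(s + 4)]


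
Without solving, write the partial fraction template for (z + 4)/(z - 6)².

Repeated linear factor: P/(z - 6) + Q/(z - 6)²


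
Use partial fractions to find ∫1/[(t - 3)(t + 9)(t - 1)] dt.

Cover-up: α = 1/24, β = 1/120, γ = -1/20. Decomposition: (1/24)/(t - 3) + (1/120)/(t + 9) - (1/20)/(t - 1). Integrate each term: (1/24) ln|(t - 3)| + (1/120) ln|(t + 9)| - (1/20) ln|(t - 1)| + C


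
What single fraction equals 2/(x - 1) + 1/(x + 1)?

Common denominator (x - 1)(x + 1). Numerator: 2(x + 1) + 1(x - 1) = (2x + 2) + (x - 1) = 3x + 1
Result: (3x + 1)/[(x - 1)(x + 1)]


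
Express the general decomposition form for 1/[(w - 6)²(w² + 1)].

Repeated linear + quadratic: P/(w - 6) + Q/(w - 6)² + (Rw + S)/(w² + 1)


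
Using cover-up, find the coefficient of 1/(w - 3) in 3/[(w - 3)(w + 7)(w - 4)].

Cover (w - 3), set w=3: 3/[(3 + 7)(3 - 4)] = -3/10


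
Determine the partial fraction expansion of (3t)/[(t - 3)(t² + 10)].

At t=3: P = (3·3 + 0)/(3² + 10) = 9/19. Q = -P = -9/19, R = 3 - 3·P = 30/19
Result: (9/19)/(t - 3) - ((9/19)t - 30/19)/(t² + 10)


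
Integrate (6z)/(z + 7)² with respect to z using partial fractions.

Decompose: α = 6, β = 6·(-7) + 0 = -42, so (6z)/(z + 7)² = 6/(z + 7) - 42/(z + 7)². Integrate: ∫ α/(z + 7) dz = 6 ln|(z + 7)|; ∫ β/(z + 7)² dz = 42/(z + 7). Sum: 6 ln|(z + 7)| + 42/(z + 7) + C


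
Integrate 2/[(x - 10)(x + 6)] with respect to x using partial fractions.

Decompose: 2/[(x - 10)(x + 6)] = (1/8)/(x - 10) - (1/8)/(x + 6). Integrate each term: (1/8) ln|(x - 10)| - (1/8) ln|(x + 6)| + C


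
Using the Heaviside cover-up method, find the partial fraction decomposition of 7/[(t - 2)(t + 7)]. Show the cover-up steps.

Cover (t - 2): set t=2, get P = 7/(2 + 7) = 7/9. Cover (t + 7): set t=-7, get Q = 7/(-7 - 2) = -7/9.
Result: (7/9)/(t - 2) - (7/9)/(t + 7)


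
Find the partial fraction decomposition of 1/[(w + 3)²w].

Cover-up at w=0: C = 1/(0 + 3)² = 1/9. Cover-up at w=-3: B = 1/(-3 - 0) = -1/3. Comparing w² coeff: A = -C = -1/9
Result: (-1/9)/(w + 3) - (1/3)/(w + 3)² + (1/9)/w


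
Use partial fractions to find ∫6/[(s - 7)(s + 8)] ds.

Decompose: 6/[(s - 7)(s + 8)] = (2/5)/(s - 7) - (2/5)/(s + 8). Integrate each term: (2/5) ln|(s - 7)| - (2/5) ln|(s + 8)| + C


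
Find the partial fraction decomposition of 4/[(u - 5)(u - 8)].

4/(u - 5)(u - 8) = α/(u - 5) + β/(u - 8). α = 4/(5 - 8) = -4/3, β = 4/(8 - 5) = 4/3
Result: (-4/3)/(u - 5) + (4/3)/(u - 8)


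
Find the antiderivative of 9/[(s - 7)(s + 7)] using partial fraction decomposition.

Decompose: 9/[(s - 7)(s + 7)] = (9/14)/(s - 7) - (9/14)/(s + 7). Integrate each term: (9/14) ln|(s - 7)| - (9/14) ln|(s + 7)| + C


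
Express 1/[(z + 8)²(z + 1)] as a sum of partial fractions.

Cover-up at z=-1: C = 1/(-1 + 8)² = 1/49. Cover-up at z=-8: B = 1/(-8 + 1) = -1/7. Comparing z² coeff: A = -C = -1/49
Result: (-1/49)/(z + 8) - (1/7)/(z + 8)² + (1/49)/(z + 1)


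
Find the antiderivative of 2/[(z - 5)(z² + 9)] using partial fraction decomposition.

Cover-up at z=5: α = 2/(5²+9) = 1/17. Coeff matching: β = -1/17, γ = -5/17. Decomposition: (1/17)/(z - 5) - ((1/17)z + 5/17)/(z² + 9). Integrate: linear → ln, quadratic → (1/2)ln + arctan: (1/17) ln|(z - 5)| - (1/34) ln(z² + 9) - (5/51) arctan(z/3) + C


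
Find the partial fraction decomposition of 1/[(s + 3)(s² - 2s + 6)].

Cover-up at s = -3: A = 1/((-3)² - 2·(-3) + 6) = 1/21. Then B = -A = -1/21, C = -A·(-2 - 3) = 5/21
Result: (1/21)/(s + 3) - ((1/21)s - 5/21)/(s² - 2s + 6)


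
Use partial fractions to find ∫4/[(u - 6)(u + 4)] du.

Decompose: 4/[(u - 6)(u + 4)] = (2/5)/(u - 6) - (2/5)/(u + 4). Integrate each term: (2/5) ln|(u - 6)| - (2/5) ln|(u + 4)| + C


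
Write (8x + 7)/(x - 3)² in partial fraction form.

(8x + 7) = P(x - 3) + Q. At x = 3: Q = 8·3 + 7 = 31. Coeff of x: P = 8
Result: 8/(x - 3) + 31/(x - 3)²


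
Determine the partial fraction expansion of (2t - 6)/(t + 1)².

(2t - 6) = A(t + 1) + B. At t = -1: B = 2·(-1) - 6 = -8. Coeff of t: A = 2
Result: 2/(t + 1) - 8/(t + 1)²


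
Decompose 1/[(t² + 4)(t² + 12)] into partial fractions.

Coefficient matching gives P = R = 0, Q = 1/(12-4) = 1/8, S = -Q = -1/8
Result: (1/8)/(t² + 4) - (1/8)/(t² + 12)


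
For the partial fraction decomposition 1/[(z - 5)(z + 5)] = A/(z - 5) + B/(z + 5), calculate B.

Cover-up at z = -5: B = 1/(-5 - 5) = -1/10


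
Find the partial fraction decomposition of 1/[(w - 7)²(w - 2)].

Cover-up at w=2: R = 1/(2 - 7)² = 1/25. Cover-up at w=7: Q = 1/(7 - 2) = 1/5. Comparing w² coeff: P = -R = -1/25
Result: (-1/25)/(w - 7) + (1/5)/(w - 7)² + (1/25)/(w - 2)


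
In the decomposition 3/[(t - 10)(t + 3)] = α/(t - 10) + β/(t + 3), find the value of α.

Cover-up at t = 10: α = 3/(10 + 3) = 3/13


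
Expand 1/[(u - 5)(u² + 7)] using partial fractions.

Cover-up at u = 5: α = 1/(5² + 7) = 1/32. Then β = -α = -1/32, γ = -α·(0 + 5) = -5/32
Result: (1/32)/(u - 5) - ((1/32)u + 5/32)/(u² + 7)


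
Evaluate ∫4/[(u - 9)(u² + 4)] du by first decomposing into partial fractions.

Cover-up at u=9: α = 4/(9²+4) = 4/85. Coeff matching: β = -4/85, γ = -36/85. Decomposition: (4/85)/(u - 9) - ((4/85)u + 36/85)/(u² + 4). Integrate: linear → ln, quadratic → (1/2)ln + arctan: (4/85) ln|(u - 9)| - (2/85) ln(u² + 4) - (18/85) arctan(u/2) + C


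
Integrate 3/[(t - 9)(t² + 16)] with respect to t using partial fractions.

Cover-up at t=9: A = 3/(9²+16) = 3/97. Coeff matching: B = -3/97, C = -27/97. Decomposition: (3/97)/(t - 9) - ((3/97)t + 27/97)/(t² + 16). Integrate: linear → ln, quadratic → (1/2)ln + arctan: (3/97) ln|(t - 9)| - (3/194) ln(t² + 16) - (27/388) arctan(t/4) + C


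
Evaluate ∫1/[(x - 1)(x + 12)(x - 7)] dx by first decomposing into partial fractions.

Cover-up: P = -1/78, Q = 1/247, R = 1/114. Decomposition: (-1/78)/(x - 1) + (1/247)/(x + 12) + (1/114)/(x - 7). Integrate each term: (-1/78) ln|(x - 1)| + (1/247) ln|(x + 12)| + (1/114) ln|(x - 7)| + C


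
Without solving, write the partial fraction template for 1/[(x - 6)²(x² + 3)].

Repeated linear + quadratic: A/(x - 6) + B/(x - 6)² + (Cx + D)/(x² + 3)


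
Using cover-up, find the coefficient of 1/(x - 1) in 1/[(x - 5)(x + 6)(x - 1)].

Cover (x - 1), set x=1: 1/[(1 - 5)(1 + 6)] = -1/28


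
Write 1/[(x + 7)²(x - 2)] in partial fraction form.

Cover-up at x=2: γ = 1/(2 + 7)² = 1/81. Cover-up at x=-7: β = 1/(-7 - 2) = -1/9. Comparing x² coeff: α = -γ = -1/81
Result: (-1/81)/(x + 7) - (1/9)/(x + 7)² + (1/81)/(x - 2)


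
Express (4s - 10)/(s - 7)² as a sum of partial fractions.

(4s - 10) = α(s - 7) + β. At s = 7: β = 4·7 - 10 = 18. Coeff of s: α = 4
Result: 4/(s - 7) + 18/(s - 7)²


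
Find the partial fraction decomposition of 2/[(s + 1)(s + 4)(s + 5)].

Using cover-up method: α = 1/6, β = -2/3, γ = 1/2
Result: (1/6)/(s + 1) - (2/3)/(s + 4) + (1/2)/(s + 5)


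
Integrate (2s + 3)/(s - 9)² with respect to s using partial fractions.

Decompose: P = 2, Q = 2·9 + 3 = 21, so (2s + 3)/(s - 9)² = 2/(s - 9) + 21/(s - 9)². Integrate: ∫ P/(s - 9) ds = 2 ln|(s - 9)|; ∫ Q/(s - 9)² ds = -21/(s - 9). Sum: 2 ln|(s - 9)| - 21/(s - 9) + C


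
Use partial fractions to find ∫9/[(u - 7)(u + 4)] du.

Decompose: 9/[(u - 7)(u + 4)] = (9/11)/(u - 7) - (9/11)/(u + 4). Integrate each term: (9/11) ln|(u - 7)| - (9/11) ln|(u + 4)| + C


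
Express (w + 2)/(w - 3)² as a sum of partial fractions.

(w + 2) = α(w - 3) + β. At w = 3: β = 1·3 + 2 = 5. Coeff of w: α = 1
Result: 1/(w - 3) + 5/(w - 3)²


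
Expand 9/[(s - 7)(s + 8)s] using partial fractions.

Using cover-up method: α = 3/35, β = 3/40, γ = -9/56
Result: (3/35)/(s - 7) + (3/40)/(s + 8) - (9/56)/s


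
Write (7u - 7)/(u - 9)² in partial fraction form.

(7u - 7) = P(u - 9) + Q. At u = 9: Q = 7·9 - 7 = 56. Coeff of u: P = 7
Result: 7/(u - 9) + 56/(u - 9)²


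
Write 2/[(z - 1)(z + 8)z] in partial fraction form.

Using cover-up method: α = 2/9, β = 1/36, γ = -1/4
Result: (2/9)/(z - 1) + (1/36)/(z + 8) - (1/4)/z


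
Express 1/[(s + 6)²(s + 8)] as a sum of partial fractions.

Cover-up at s=-8: γ = 1/(-8 + 6)² = 1/4. Cover-up at s=-6: β = 1/(-6 + 8) = 1/2. Comparing s² coeff: α = -γ = -1/4
Result: (-1/4)/(s + 6) + (1/2)/(s + 6)² + (1/4)/(s + 8)


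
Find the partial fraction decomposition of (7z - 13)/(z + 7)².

(7z - 13) = α(z + 7) + β. At z = -7: β = 7·(-7) - 13 = -62. Coeff of z: α = 7
Result: 7/(z + 7) - 62/(z + 7)²


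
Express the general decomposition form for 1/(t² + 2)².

Repeated quadratic factor: (αt + β)/(t² + 2) + (γt + δ)/(t² + 2)²


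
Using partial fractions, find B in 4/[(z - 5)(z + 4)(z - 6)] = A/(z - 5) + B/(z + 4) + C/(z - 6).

Cover-up at z = -4: B = 4/[(-4 - 5)(-4 - 6)] = 4/[(-9)(-10)] = 4/90 = 2/45


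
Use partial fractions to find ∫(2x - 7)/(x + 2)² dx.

Decompose: α = 2, β = 2·(-2) - 7 = -11, so (2x - 7)/(x + 2)² = 2/(x + 2) - 11/(x + 2)². Integrate: ∫ α/(x + 2) dx = 2 ln|(x + 2)|; ∫ β/(x + 2)² dx = 11/(x + 2). Sum: 2 ln|(x + 2)| + 11/(x + 2) + C


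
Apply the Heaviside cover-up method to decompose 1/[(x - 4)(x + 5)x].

Cover (x - 4), x=4: A = 1/[(4 + 5)(4 - 0)] = 1/36. Cover (x + 5), x=-5: B = 1/[(-5 - 4)(-5 - 0)] = 1/45. Cover x, x=0: C = 1/[(0 - 4)(0 + 5)] = -1/20.
Result: (1/36)/(x - 4) + (1/45)/(x + 5) - (1/20)/x


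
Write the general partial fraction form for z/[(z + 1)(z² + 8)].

Linear + irreducible quadratic: α/(z + 1) + (βz + γ)/(z² + 8)


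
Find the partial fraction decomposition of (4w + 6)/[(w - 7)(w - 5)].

At w=7: α = (4·7 + 6)/(7 - 5) = 17. At w=5: β = (4·5 + 6)/(5 - 7) = -13
Result: 17/(w - 7) - 13/(w - 5)


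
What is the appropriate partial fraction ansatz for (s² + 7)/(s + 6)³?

Repeated linear factor (power 3): A/(s + 6) + B/(s + 6)² + C/(s + 6)³


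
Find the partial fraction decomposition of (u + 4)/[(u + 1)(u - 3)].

At u=-1: P = (1·(-1) + 4)/(-1 - 3) = -3/4. At u=3: Q = (1·3 + 4)/(3 + 1) = 7/4
Result: (-3/4)/(u + 1) + (7/4)/(u - 3)


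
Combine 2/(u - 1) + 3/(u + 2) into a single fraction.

Common denominator (u - 1)(u + 2). Numerator: 2(u + 2) + 3(u - 1) = (2u + 4) + (3u - 3) = 5u + 1
Result: (5u + 1)/[(u - 1)(u + 2)]


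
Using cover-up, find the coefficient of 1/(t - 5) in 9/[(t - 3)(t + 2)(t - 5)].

Cover (t - 5), set t=5: 9/[(5 - 3)(5 + 2)] = 9/14


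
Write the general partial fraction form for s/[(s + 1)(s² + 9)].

Linear + irreducible quadratic: A/(s + 1) + (Bs + C)/(s² + 9)


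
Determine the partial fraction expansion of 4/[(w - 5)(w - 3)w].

Using cover-up method: A = 2/5, B = -2/3, C = 4/15
Result: (2/5)/(w - 5) - (2/3)/(w - 3) + (4/15)/w


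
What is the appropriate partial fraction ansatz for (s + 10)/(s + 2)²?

Repeated linear factor: P/(s + 2) + Q/(s + 2)²


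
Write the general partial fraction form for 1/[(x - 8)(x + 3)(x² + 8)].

Two linear + quadratic: P/(x - 8) + Q/(x + 3) + (Rx + S)/(x² + 8)


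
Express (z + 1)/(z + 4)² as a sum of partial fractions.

(z + 1) = α(z + 4) + β. At z = -4: β = 1·(-4) + 1 = -3. Coeff of z: α = 1
Result: 1/(z + 4) - 3/(z + 4)²


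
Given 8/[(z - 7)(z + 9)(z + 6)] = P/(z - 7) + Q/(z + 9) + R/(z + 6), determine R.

Cover-up at z = -6: R = 8/[(-6 - 7)(-6 + 9)] = 8/[(-13)(3)] = -8/39


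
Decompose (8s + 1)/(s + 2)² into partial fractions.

(8s + 1) = P(s + 2) + Q. At s = -2: Q = 8·(-2) + 1 = -15. Coeff of s: P = 8
Result: 8/(s + 2) - 15/(s + 2)²


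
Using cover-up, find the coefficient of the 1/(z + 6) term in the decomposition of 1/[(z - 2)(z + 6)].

Cover (z + 6), set z=-6: 1/((z - 2) at z=-6) = 1/(-8) = -1/8


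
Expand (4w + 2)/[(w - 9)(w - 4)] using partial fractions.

At w=9: P = (4·9 + 2)/(9 - 4) = 38/5. At w=4: Q = (4·4 + 2)/(4 - 9) = -18/5
Result: (38/5)/(w - 9) - (18/5)/(w - 4)


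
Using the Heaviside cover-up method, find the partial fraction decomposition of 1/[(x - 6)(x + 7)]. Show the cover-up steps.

Cover (x - 6): set x=6, get P = 1/(6 + 7) = 1/13. Cover (x + 7): set x=-7, get Q = 1/(-7 - 6) = -1/13.
Result: (1/13)/(x - 6) - (1/13)/(x + 7)


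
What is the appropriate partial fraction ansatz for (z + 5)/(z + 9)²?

Repeated linear factor: α/(z + 9) + β/(z + 9)²


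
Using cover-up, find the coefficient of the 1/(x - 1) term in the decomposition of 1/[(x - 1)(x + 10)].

Cover (x - 1), set x=1: 1/((x + 10) at x=1) = 1/(11) = 1/11


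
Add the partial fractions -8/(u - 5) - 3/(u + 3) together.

Common denominator (u - 5)(u + 3). Numerator: -8(u + 3) - 3(u - 5) = (-8u - 24) - (3u - 15) = -11u - 9
Result: (-11u - 9)/[(u - 5)(u + 3)]


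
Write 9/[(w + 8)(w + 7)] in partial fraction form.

9/(w + 8)(w + 7) = α/(w + 8) + β/(w + 7). α = 9/(-8 + 7) = -9, β = 9/(-7 + 8) = 9
Result: -9/(w + 8) + 9/(w + 7)


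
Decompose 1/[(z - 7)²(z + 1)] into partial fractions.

Cover-up at z=-1: γ = 1/(-1 - 7)² = 1/64. Cover-up at z=7: β = 1/(7 + 1) = 1/8. Comparing z² coeff: α = -γ = -1/64
Result: (-1/64)/(z - 7) + (1/8)/(z - 7)² + (1/64)/(z + 1)


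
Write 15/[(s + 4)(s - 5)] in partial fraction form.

15/(s + 4)(s - 5) = A/(s + 4) + B/(s - 5). A = 15/(-4 - 5) = -5/3, B = 15/(5 + 4) = 5/3
Result: (-5/3)/(s + 4) + (5/3)/(s - 5)


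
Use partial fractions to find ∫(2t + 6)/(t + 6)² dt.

Decompose: P = 2, Q = 2·(-6) + 6 = -6, so (2t + 6)/(t + 6)² = 2/(t + 6) - 6/(t + 6)². Integrate: ∫ P/(t + 6) dt = 2 ln|(t + 6)|; ∫ Q/(t + 6)² dt = 6/(t + 6). Sum: 2 ln|(t + 6)| + 6/(t + 6) + C


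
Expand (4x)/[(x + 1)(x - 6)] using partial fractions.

At x=-1: P = (4·(-1) + 0)/(-1 - 6) = 4/7. At x=6: Q = (4·6 + 0)/(6 + 1) = 24/7
Result: (4/7)/(x + 1) + (24/7)/(x - 6)


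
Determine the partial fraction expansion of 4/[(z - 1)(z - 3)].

4/(z - 1)(z - 3) = α/(z - 1) + β/(z - 3). α = 4/(1 - 3) = -2, β = 4/(3 - 1) = 2
Result: -2/(z - 1) + 2/(z - 3)


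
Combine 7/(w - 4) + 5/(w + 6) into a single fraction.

Common denominator (w - 4)(w + 6). Numerator: 7(w + 6) + 5(w - 4) = (7w + 42) + (5w - 20) = 12w + 22
Result: (12w + 22)/[(w - 4)(w + 6)]


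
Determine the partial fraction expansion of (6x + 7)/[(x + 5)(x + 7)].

At x=-5: α = (6·(-5) + 7)/(-5 + 7) = -23/2. At x=-7: β = (6·(-7) + 7)/(-7 + 5) = 35/2
Result: (-23/2)/(x + 5) + (35/2)/(x + 7)


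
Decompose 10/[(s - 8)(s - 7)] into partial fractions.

10/(s - 8)(s - 7) = A/(s - 8) + B/(s - 7). A = 10/(8 - 7) = 10, B = 10/(7 - 8) = -10
Result: 10/(s - 8) - 10/(s - 7)


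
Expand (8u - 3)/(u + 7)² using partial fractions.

(8u - 3) = A(u + 7) + B. At u = -7: B = 8·(-7) - 3 = -59. Coeff of u: A = 8
Result: 8/(u + 7) - 59/(u + 7)²


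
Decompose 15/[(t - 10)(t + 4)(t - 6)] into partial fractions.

Using cover-up method: A = 15/56, B = 3/28, C = -3/8
Result: (15/56)/(t - 10) + (3/28)/(t + 4) - (3/8)/(t - 6)


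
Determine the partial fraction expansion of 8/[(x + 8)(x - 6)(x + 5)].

Using cover-up method: A = 4/21, B = 4/77, C = -8/33
Result: (4/21)/(x + 8) + (4/77)/(x - 6) - (8/33)/(x + 5)


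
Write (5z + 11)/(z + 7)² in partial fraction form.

(5z + 11) = α(z + 7) + β. At z = -7: β = 5·(-7) + 11 = -24. Coeff of z: α = 5
Result: 5/(z + 7) - 24/(z + 7)²


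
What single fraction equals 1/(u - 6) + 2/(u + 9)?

Common denominator (u - 6)(u + 9). Numerator: 1(u + 9) + 2(u - 6) = (u + 9) + (2u - 12) = 3u - 3
Result: (3u - 3)/[(u - 6)(u + 9)]


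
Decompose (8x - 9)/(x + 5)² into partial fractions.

(8x - 9) = A(x + 5) + B. At x = -5: B = 8·(-5) - 9 = -49. Coeff of x: A = 8
Result: 8/(x + 5) - 49/(x + 5)²


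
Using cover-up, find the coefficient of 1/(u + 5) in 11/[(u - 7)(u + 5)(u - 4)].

Cover (u + 5), set u=-5: 11/[(-5 - 7)(-5 - 4)] = 11/108


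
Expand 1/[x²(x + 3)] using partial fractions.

Cover-up at x=-3: R = 1/(-3 - 0)² = 1/9. Cover-up at x=0: Q = 1/(0 + 3) = 1/3. Comparing x² coeff: P = -R = -1/9
Result: (-1/9)/x + (1/3)/x² + (1/9)/(x + 3)


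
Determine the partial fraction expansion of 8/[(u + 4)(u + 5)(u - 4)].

Using cover-up method: A = -1, B = 8/9, C = 1/9
Result: -1/(u + 4) + (8/9)/(u + 5) + (1/9)/(u - 4)


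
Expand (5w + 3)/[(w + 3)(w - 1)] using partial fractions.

At w=-3: P = (5·(-3) + 3)/(-3 - 1) = 3. At w=1: Q = (5·1 + 3)/(1 + 3) = 2
Result: 3/(w + 3) + 2/(w - 1)


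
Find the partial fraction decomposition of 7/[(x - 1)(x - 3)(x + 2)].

Using cover-up method: A = -7/6, B = 7/10, C = 7/15
Result: (-7/6)/(x - 1) + (7/10)/(x - 3) + (7/15)/(x + 2)


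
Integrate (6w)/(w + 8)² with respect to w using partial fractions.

Decompose: A = 6, B = 6·(-8) + 0 = -48, so (6w)/(w + 8)² = 6/(w + 8) - 48/(w + 8)². Integrate: ∫ A/(w + 8) dw = 6 ln|(w + 8)|; ∫ B/(w + 8)² dw = 48/(w + 8). Sum: 6 ln|(w + 8)| + 48/(w + 8) + C


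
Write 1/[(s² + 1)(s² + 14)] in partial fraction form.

Coefficient matching gives A = C = 0, B = 1/(14-1) = 1/13, D = -B = -1/13
Result: (1/13)/(s² + 1) - (1/13)/(s² + 14)


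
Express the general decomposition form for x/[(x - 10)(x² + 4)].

Linear + irreducible quadratic: A/(x - 10) + (Bx + C)/(x² + 4)


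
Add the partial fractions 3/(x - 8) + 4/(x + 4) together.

Common denominator (x - 8)(x + 4). Numerator: 3(x + 4) + 4(x - 8) = (3x + 12) + (4x - 32) = 7x - 20
Result: (7x - 20)/[(x - 8)(x + 4)]


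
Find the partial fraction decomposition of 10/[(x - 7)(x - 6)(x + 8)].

Using cover-up method: P = 2/3, Q = -5/7, R = 1/21
Result: (2/3)/(x - 7) - (5/7)/(x - 6) + (1/21)/(x + 8)


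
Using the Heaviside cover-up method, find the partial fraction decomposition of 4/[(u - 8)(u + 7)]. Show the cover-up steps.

Cover (u - 8): set u=8, get α = 4/(8 + 7) = 4/15. Cover (u + 7): set u=-7, get β = 4/(-7 - 8) = -4/15.
Result: (4/15)/(u - 8) - (4/15)/(u + 7)


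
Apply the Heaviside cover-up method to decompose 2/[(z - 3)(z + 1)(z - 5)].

Cover (z - 3), z=3: P = 2/[(3 + 1)(3 - 5)] = -1/4. Cover (z + 1), z=-1: Q = 2/[(-1 - 3)(-1 - 5)] = 1/12. Cover (z - 5), z=5: R = 2/[(5 - 3)(5 + 1)] = 1/6.
Result: (-1/4)/(z - 3) + (1/12)/(z + 1) + (1/6)/(z - 5)


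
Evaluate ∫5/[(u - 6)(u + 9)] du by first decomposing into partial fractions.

Decompose: 5/[(u - 6)(u + 9)] = (1/3)/(u - 6) - (1/3)/(u + 9). Integrate each term: (1/3) ln|(u - 6)| - (1/3) ln|(u + 9)| + C


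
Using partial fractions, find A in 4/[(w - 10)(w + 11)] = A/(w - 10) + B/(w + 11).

Cover-up at w = 10: A = 4/(10 + 11) = 4/21


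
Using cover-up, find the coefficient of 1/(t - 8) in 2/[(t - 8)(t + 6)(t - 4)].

Cover (t - 8), set t=8: 2/[(8 + 6)(8 - 4)] = 1/28


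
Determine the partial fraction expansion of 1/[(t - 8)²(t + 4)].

Cover-up at t=-4: C = 1/(-4 - 8)² = 1/144. Cover-up at t=8: B = 1/(8 + 4) = 1/12. Comparing t² coeff: A = -C = -1/144
Result: (-1/144)/(t - 8) + (1/12)/(t - 8)² + (1/144)/(t + 4)


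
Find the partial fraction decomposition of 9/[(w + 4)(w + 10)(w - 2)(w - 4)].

Using Heaviside cover-up: (1/32)/(w + 4) - (1/112)/(w + 10) - (1/16)/(w - 2) + (9/224)/(w - 4)


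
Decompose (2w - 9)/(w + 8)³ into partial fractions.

(2w - 9) = P(w + 8)² + Q(w + 8) + R. At w = -8: R = 2·(-8) - 9 = -25. Coefficients: P = 0, Q = 2
Result: 2/(w + 8)² - 25/(w + 8)³


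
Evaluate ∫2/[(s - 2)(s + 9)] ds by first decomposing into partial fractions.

Decompose: 2/[(s - 2)(s + 9)] = (2/11)/(s - 2) - (2/11)/(s + 9). Integrate each term: (2/11) ln|(s - 2)| - (2/11) ln|(s + 9)| + C


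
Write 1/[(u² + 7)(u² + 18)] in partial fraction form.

Coefficient matching gives A = C = 0, B = 1/(18-7) = 1/11, D = -B = -1/11
Result: (1/11)/(u² + 7) - (1/11)/(u² + 18)


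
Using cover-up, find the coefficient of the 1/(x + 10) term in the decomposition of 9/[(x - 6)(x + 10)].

Cover (x + 10), set x=-10: 9/((x - 6) at x=-10) = 9/(-16) = -9/16


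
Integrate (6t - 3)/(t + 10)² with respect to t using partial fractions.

Decompose: P = 6, Q = 6·(-10) - 3 = -63, so (6t - 3)/(t + 10)² = 6/(t + 10) - 63/(t + 10)². Integrate: ∫ P/(t + 10) dt = 6 ln|(t + 10)|; ∫ Q/(t + 10)² dt = 63/(t + 10). Sum: 6 ln|(t + 10)| + 63/(t + 10) + C


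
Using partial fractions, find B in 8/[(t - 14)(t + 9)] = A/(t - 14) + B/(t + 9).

Cover-up at t = -9: B = 8/(-9 - 14) = -8/23


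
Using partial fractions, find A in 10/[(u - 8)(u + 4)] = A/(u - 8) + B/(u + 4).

Cover-up at u = 8: A = 10/(8 + 4) = 10/12 = 5/6


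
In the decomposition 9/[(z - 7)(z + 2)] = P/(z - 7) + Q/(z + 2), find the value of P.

Cover-up at z = 7: P = 9/(7 + 2) = 9/9 = 1


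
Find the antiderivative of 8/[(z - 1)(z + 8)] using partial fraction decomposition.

Decompose: 8/[(z - 1)(z + 8)] = (8/9)/(z - 1) - (8/9)/(z + 8). Integrate each term: (8/9) ln|(z - 1)| - (8/9) ln|(z + 8)| + C


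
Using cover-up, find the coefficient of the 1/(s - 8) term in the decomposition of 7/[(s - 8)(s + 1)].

Cover (s - 8), set s=8: 7/((s + 1) at s=8) = 7/(9) = 7/9


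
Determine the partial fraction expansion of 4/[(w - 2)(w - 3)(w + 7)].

Using cover-up method: P = -4/9, Q = 2/5, R = 2/45
Result: (-4/9)/(w - 2) + (2/5)/(w - 3) + (2/45)/(w + 7)


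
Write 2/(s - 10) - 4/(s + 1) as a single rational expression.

Common denominator (s - 10)(s + 1). Numerator: 2(s + 1) - 4(s - 10) = (2s + 2) - (4s - 40) = -2s + 42
Result: (-2s + 42)/[(s - 10)(s + 1)]


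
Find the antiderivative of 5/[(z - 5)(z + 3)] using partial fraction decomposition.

Decompose: 5/[(z - 5)(z + 3)] = (5/8)/(z - 5) - (5/8)/(z + 3). Integrate each term: (5/8) ln|(z - 5)| - (5/8) ln|(z + 3)| + C


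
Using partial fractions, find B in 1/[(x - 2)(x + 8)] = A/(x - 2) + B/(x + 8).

Cover-up at x = -8: B = 1/(-8 - 2) = -1/10


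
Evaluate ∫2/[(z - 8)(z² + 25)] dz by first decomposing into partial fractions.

Cover-up at z=8: α = 2/(8²+25) = 2/89. Coeff matching: β = -2/89, γ = -16/89. Decomposition: (2/89)/(z - 8) - ((2/89)z + 16/89)/(z² + 25). Integrate: linear → ln, quadratic → (1/2)ln + arctan: (2/89) ln|(z - 8)| - (1/89) ln(z² + 25) - (16/445) arctan(z/5) + C


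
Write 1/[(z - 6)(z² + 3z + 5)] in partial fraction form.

Cover-up at z = 6: A = 1/(6² + 3·6 + 5) = 1/59. Then B = -A = -1/59, C = -A·(3 + 6) = -9/59
Result: (1/59)/(z - 6) - ((1/59)z + 9/59)/(z² + 3z + 5)


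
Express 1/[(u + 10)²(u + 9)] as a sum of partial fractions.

Cover-up at u=-9: γ = 1/(-9 + 10)² = 1. Cover-up at u=-10: β = 1/(-10 + 9) = -1. Comparing u² coeff: α = -γ = -1
Result: -1/(u + 10) - 1/(u + 10)² + 1/(u + 9)


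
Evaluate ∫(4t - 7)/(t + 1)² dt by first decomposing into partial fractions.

Decompose: A = 4, B = 4·(-1) - 7 = -11, so (4t - 7)/(t + 1)² = 4/(t + 1) - 11/(t + 1)². Integrate: ∫ A/(t + 1) dt = 4 ln|(t + 1)|; ∫ B/(t + 1)² dt = 11/(t + 1). Sum: 4 ln|(t + 1)| + 11/(t + 1) + C


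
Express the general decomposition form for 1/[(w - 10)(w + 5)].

Distinct linear factors: α/(w - 10) + β/(w + 5)


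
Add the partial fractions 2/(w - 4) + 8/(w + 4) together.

Common denominator (w - 4)(w + 4). Numerator: 2(w + 4) + 8(w - 4) = (2w + 8) + (8w - 32) = 10w - 24
Result: (10w - 24)/[(w - 4)(w + 4)]


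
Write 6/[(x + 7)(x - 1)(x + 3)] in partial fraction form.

Using cover-up method: α = 3/16, β = 3/16, γ = -3/8
Result: (3/16)/(x + 7) + (3/16)/(x - 1) - (3/8)/(x + 3)


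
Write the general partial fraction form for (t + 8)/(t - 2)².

Repeated linear factor: P/(t - 2) + Q/(t - 2)²


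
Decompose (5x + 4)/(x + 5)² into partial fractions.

(5x + 4) = P(x + 5) + Q. At x = -5: Q = 5·(-5) + 4 = -21. Coeff of x: P = 5
Result: 5/(x + 5) - 21/(x + 5)²


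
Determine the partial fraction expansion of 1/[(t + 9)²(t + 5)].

Cover-up at t=-5: R = 1/(-5 + 9)² = 1/16. Cover-up at t=-9: Q = 1/(-9 + 5) = -1/4. Comparing t² coeff: P = -R = -1/16
Result: (-1/16)/(t + 9) - (1/4)/(t + 9)² + (1/16)/(t + 5)


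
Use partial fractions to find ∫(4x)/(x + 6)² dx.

Decompose: P = 4, Q = 4·(-6) + 0 = -24, so (4x)/(x + 6)² = 4/(x + 6) - 24/(x + 6)². Integrate: ∫ P/(x + 6) dx = 4 ln|(x + 6)|; ∫ Q/(x + 6)² dx = 24/(x + 6). Sum: 4 ln|(x + 6)| + 24/(x + 6) + C


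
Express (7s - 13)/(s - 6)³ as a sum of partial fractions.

(7s - 13) = P(s - 6)² + Q(s - 6) + R. At s = 6: R = 7·6 - 13 = 29. Coefficients: P = 0, Q = 7
Result: 7/(s - 6)² + 29/(s - 6)³


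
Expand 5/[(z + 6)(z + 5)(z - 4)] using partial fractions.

Using cover-up method: P = 1/2, Q = -5/9, R = 1/18
Result: (1/2)/(z + 6) - (5/9)/(z + 5) + (1/18)/(z - 4)


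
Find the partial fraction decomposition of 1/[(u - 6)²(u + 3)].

Cover-up at u=-3: C = 1/(-3 - 6)² = 1/81. Cover-up at u=6: B = 1/(6 + 3) = 1/9. Comparing u² coeff: A = -C = -1/81
Result: (-1/81)/(u - 6) + (1/9)/(u - 6)² + (1/81)/(u + 3)


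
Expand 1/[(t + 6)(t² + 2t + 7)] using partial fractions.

Cover-up at t = -6: α = 1/((-6)² + 2·(-6) + 7) = 1/31. Then β = -α = -1/31, γ = -α·(2 - 6) = 4/31
Result: (1/31)/(t + 6) - ((1/31)t - 4/31)/(t² + 2t + 7)


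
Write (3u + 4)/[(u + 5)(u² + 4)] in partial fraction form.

At u=-5: P = (3·(-5) + 4)/((-5)² + 4) = -11/29. Q = -P = 11/29, R = 3 - (-5)·P = 32/29
Result: (-11/29)/(u + 5) + ((11/29)u + 32/29)/(u² + 4)


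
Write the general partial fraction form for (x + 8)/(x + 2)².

Repeated linear factor: P/(x + 2) + Q/(x + 2)²


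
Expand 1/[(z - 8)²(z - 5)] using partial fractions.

Cover-up at z=5: R = 1/(5 - 8)² = 1/9. Cover-up at z=8: Q = 1/(8 - 5) = 1/3. Comparing z² coeff: P = -R = -1/9
Result: (-1/9)/(z - 8) + (1/3)/(z - 8)² + (1/9)/(z - 5)


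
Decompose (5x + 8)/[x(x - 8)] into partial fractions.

At x=0: P = (5·0 + 8)/(0 - 8) = -1. At x=8: Q = (5·8 + 8)/(8 - 0) = 6
Result: -1/x + 6/(x - 8)


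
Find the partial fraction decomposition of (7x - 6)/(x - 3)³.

(7x - 6) = A(x - 3)² + B(x - 3) + C. At x = 3: C = 7·3 - 6 = 15. Coefficients: A = 0, B = 7
Result: 7/(x - 3)² + 15/(x - 3)³


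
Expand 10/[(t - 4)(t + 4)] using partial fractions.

10/(t - 4)(t + 4) = A/(t - 4) + B/(t + 4). A = 10/(4 + 4) = 5/4, B = 10/(-4 - 4) = -5/4
Result: (5/4)/(t - 4) - (5/4)/(t + 4)


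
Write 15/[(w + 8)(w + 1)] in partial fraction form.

15/(w + 8)(w + 1) = A/(w + 8) + B/(w + 1). A = 15/(-8 + 1) = -15/7, B = 15/(-1 + 8) = 15/7
Result: (-15/7)/(w + 8) + (15/7)/(w + 1)


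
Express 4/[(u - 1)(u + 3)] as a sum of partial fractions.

4/(u - 1)(u + 3) = P/(u - 1) + Q/(u + 3). P = 4/(1 + 3) = 1, Q = 4/(-3 - 1) = -1
Result: 1/(u - 1) - 1/(u + 3)


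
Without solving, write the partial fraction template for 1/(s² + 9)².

Repeated quadratic factor: (αs + β)/(s² + 9) + (γs + δ)/(s² + 9)²


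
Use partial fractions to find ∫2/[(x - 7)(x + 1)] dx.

Decompose: 2/[(x - 7)(x + 1)] = (1/4)/(x - 7) - (1/4)/(x + 1). Integrate each term: (1/4) ln|(x - 7)| - (1/4) ln|(x + 1)| + C


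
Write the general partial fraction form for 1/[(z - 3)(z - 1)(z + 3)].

Three distinct linear factors: α/(z - 3) + β/(z - 1) + γ/(z + 3)


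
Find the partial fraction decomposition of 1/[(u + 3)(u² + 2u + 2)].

Cover-up at u = -3: α = 1/((-3)² + 2·(-3) + 2) = 1/5. Then β = -α = -1/5, γ = -α·(2 - 3) = 1/5
Result: (1/5)/(u + 3) - ((1/5)u - 1/5)/(u² + 2u + 2)


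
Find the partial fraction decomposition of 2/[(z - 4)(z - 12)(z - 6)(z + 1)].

Using Heaviside cover-up: (1/40)/(z - 4) + (1/312)/(z - 12) - (1/42)/(z - 6) - (2/455)/(z + 1)


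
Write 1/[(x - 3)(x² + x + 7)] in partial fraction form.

Cover-up at x = 3: α = 1/(3² + 1·3 + 7) = 1/19. Then β = -α = -1/19, γ = -α·(1 + 3) = -4/19
Result: (1/19)/(x - 3) - ((1/19)x + 4/19)/(x² + x + 7)


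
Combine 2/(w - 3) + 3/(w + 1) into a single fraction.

Common denominator (w - 3)(w + 1). Numerator: 2(w + 1) + 3(w - 3) = (2w + 2) + (3w - 9) = 5w - 7
Result: (5w - 7)/[(w - 3)(w + 1)]


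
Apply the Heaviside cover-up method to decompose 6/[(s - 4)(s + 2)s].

Cover (s - 4), s=4: P = 6/[(4 + 2)(4 - 0)] = 1/4. Cover (s + 2), s=-2: Q = 6/[(-2 - 4)(-2 - 0)] = 1/2. Cover s, s=0: R = 6/[(0 - 4)(0 + 2)] = -3/4.
Result: (1/4)/(s - 4) + (1/2)/(s + 2) - (3/4)/s


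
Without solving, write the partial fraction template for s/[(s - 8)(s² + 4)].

Linear + irreducible quadratic: A/(s - 8) + (Bs + C)/(s² + 4)


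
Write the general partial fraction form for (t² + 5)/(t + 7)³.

Repeated linear factor (power 3): A/(t + 7) + B/(t + 7)² + C/(t + 7)³


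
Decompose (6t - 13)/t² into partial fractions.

(6t - 13) = Pt + Q. At t = 0: Q = 6·0 - 13 = -13. Coeff of t: P = 6
Result: 6/t - 13/t²


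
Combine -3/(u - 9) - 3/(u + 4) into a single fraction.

Common denominator (u - 9)(u + 4). Numerator: -3(u + 4) - 3(u - 9) = (-3u - 12) - (3u - 27) = -6u + 15
Result: (-6u + 15)/[(u - 9)(u + 4)]


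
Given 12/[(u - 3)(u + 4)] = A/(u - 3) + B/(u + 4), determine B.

Cover-up at u = -4: B = 12/(-4 - 3) = -12/7


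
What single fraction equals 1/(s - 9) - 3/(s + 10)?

Common denominator (s - 9)(s + 10). Numerator: 1(s + 10) - 3(s - 9) = (s + 10) - (3s - 27) = -2s + 37
Result: (-2s + 37)/[(s - 9)(s + 10)]


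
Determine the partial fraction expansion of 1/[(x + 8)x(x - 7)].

Using cover-up method: P = 1/120, Q = -1/56, R = 1/105
Result: (1/120)/(x + 8) - (1/56)/x + (1/105)/(x - 7)


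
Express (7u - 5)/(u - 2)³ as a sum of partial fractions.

(7u - 5) = A(u - 2)² + B(u - 2) + C. At u = 2: C = 7·2 - 5 = 9. Coefficients: A = 0, B = 7
Result: 7/(u - 2)² + 9/(u - 2)³


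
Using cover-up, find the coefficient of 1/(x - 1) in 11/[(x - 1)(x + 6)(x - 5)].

Cover (x - 1), set x=1: 11/[(1 + 6)(1 - 5)] = -11/28


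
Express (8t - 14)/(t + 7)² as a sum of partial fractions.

(8t - 14) = α(t + 7) + β. At t = -7: β = 8·(-7) - 14 = -70. Coeff of t: α = 8
Result: 8/(t + 7) - 70/(t + 7)²


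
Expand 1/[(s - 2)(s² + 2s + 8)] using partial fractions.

Cover-up at s = 2: A = 1/(2² + 2·2 + 8) = 1/16. Then B = -A = -1/16, C = -A·(2 + 2) = -1/4
Result: (1/16)/(s - 2) - ((1/16)s + 1/4)/(s² + 2s + 8)


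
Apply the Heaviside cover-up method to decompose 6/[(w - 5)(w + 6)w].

Cover (w - 5), w=5: α = 6/[(5 + 6)(5 - 0)] = 6/55. Cover (w + 6), w=-6: β = 6/[(-6 - 5)(-6 - 0)] = 1/11. Cover w, w=0: γ = 6/[(0 - 5)(0 + 6)] = -1/5.
Result: (6/55)/(w - 5) + (1/11)/(w + 6) - (1/5)/w


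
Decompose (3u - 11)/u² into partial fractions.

(3u - 11) = Pu + Q. At u = 0: Q = 3·0 - 11 = -11. Coeff of u: P = 3
Result: 3/u - 11/u²


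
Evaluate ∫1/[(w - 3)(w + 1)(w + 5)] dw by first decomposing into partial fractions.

Cover-up: P = 1/32, Q = -1/16, R = 1/32. Decomposition: (1/32)/(w - 3) - (1/16)/(w + 1) + (1/32)/(w + 5). Integrate each term: (1/32) ln|(w - 3)| - (1/16) ln|(w + 1)| + (1/32) ln|(w + 5)| + C


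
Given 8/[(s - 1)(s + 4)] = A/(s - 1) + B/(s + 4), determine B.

Cover-up at s = -4: B = 8/(-4 - 1) = -8/5


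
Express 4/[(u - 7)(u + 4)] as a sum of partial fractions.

4/(u - 7)(u + 4) = P/(u - 7) + Q/(u + 4). P = 4/(7 + 4) = 4/11, Q = 4/(-4 - 7) = -4/11
Result: (4/11)/(u - 7) - (4/11)/(u + 4)


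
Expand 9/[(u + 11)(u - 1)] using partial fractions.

9/(u + 11)(u - 1) = A/(u + 11) + B/(u - 1). A = 9/(-11 - 1) = -3/4, B = 9/(1 + 11) = 3/4
Result: (-3/4)/(u + 11) + (3/4)/(u - 1)


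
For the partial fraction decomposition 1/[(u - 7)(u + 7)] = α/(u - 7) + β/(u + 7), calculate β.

Cover-up at u = -7: β = 1/(-7 - 7) = -1/14


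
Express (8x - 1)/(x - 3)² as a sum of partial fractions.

(8x - 1) = P(x - 3) + Q. At x = 3: Q = 8·3 - 1 = 23. Coeff of x: P = 8
Result: 8/(x - 3) + 23/(x - 3)²


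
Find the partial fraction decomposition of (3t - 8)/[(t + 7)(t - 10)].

At t=-7: α = (3·(-7) - 8)/(-7 - 10) = 29/17. At t=10: β = (3·10 - 8)/(10 + 7) = 22/17
Result: (29/17)/(t + 7) + (22/17)/(t - 10)


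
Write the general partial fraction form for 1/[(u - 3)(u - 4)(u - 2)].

Three distinct linear factors: A/(u - 3) + B/(u - 4) + C/(u - 2)


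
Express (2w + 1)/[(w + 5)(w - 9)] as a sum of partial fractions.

At w=-5: A = (2·(-5) + 1)/(-5 - 9) = 9/14. At w=9: B = (2·9 + 1)/(9 + 5) = 19/14
Result: (9/14)/(w + 5) + (19/14)/(w - 9)


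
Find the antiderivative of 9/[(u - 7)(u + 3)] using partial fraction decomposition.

Decompose: 9/[(u - 7)(u + 3)] = (9/10)/(u - 7) - (9/10)/(u + 3). Integrate each term: (9/10) ln|(u - 7)| - (9/10) ln|(u + 3)| + C


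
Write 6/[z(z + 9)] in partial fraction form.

6/z(z + 9) = A/z + B/(z + 9). A = 6/(0 + 9) = 2/3, B = 6/(-9 - 0) = -2/3
Result: (2/3)/z - (2/3)/(z + 9)


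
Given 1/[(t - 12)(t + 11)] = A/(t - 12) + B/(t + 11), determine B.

Cover-up at t = -11: B = 1/(-11 - 12) = -1/23
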